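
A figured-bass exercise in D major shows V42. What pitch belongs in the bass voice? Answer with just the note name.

G

V in D major has root A; the chord is A-C#-E-G.
The figure 42 means third inversion — the seventh is in the bass.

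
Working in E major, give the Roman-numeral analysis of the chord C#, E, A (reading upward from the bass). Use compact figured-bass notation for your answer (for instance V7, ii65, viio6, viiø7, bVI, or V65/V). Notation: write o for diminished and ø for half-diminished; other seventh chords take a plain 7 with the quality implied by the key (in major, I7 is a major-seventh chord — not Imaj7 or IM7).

IV6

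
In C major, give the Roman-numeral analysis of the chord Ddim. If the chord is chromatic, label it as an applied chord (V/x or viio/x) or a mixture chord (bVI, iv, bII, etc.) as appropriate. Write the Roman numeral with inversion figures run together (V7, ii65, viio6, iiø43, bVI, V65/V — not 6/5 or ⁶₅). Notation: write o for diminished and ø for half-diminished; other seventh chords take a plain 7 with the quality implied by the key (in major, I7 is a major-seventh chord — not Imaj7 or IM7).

The pitches D-F-Ab form a diminished triad rooted on D.
D is the second degree of C major. This is the diminished supertonic triad, borrowed from the parallel minor.

iio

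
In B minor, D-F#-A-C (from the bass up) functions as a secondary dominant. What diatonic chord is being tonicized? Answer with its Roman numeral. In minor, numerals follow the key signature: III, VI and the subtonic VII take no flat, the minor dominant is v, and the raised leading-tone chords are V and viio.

VI

The chord is a dominant seventh chord on D.
A dominant resolves down a perfect fifth: D → G. In B minor, G is scale degree 6, i.e. VI.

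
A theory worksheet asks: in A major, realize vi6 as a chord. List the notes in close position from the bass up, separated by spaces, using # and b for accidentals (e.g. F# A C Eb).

A C# F#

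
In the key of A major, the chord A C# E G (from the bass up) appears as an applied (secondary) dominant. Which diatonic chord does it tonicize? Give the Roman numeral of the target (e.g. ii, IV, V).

IV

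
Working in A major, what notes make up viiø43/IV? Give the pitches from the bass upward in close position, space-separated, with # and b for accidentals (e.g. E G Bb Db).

G B C# E

viiø43/IV is a secondary leading-tone chord. The target IV is D in A major; the applied chord is rooted a semitone below, on C#.
Building a half-diminished seventh chord on C# gives C#-E-G-B.
With the 43 figure the chord is in second inversion; from the bass G upward in close position it reads G-B-C#-E.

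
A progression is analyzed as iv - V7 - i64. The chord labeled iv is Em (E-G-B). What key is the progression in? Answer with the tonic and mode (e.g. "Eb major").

B minor

The anchor chord is a minor triad on E, labeled iv.
Counting down 3 scale steps from E places the tonic on B; a minor triad on degree 4 is diatonic only in minor.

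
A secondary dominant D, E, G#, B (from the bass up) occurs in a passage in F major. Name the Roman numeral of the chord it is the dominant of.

The chord is a dominant seventh chord on E.
A dominant resolves down a perfect fifth: E → A. In F major, A is scale degree 3, i.e. iii.

iii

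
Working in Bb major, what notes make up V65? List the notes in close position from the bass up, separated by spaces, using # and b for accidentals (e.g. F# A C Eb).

In Bb major, the dominant is F, and the diatonic chord built there is a dominant seventh chord.
Stacking thirds from F gives F-A-C-Eb.
With the 65 figure the chord is in first inversion; from the bass A upward in close position it reads A-C-Eb-F.

A C Eb F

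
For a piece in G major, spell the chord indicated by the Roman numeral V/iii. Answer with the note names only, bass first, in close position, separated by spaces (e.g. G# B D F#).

F# A# C#

The slash means an applied dominant: we want the dominant of iii. In G major, iii is B minor, and its dominant is built on F#.
Building a major triad on F# gives F#-A#-C#.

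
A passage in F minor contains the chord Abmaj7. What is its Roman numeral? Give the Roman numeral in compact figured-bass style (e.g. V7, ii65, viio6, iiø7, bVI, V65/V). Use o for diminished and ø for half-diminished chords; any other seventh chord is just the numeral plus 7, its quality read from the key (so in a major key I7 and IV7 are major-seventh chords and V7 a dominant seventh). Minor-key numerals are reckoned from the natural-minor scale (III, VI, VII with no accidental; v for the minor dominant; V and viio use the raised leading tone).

III7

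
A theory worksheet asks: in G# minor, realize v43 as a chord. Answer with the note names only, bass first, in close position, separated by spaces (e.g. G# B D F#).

A# C# D# F#

In G# minor, the fifth degree is D#, and the diatonic chord built there is a minor seventh chord.
That chord is spelled D#-F#-A#-C#.
With the 43 figure the chord is in second inversion; from the bass A# upward in close position it reads A#-C#-D#-F#.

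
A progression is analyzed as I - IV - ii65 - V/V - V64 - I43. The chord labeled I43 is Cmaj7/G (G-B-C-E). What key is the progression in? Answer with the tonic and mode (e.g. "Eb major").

C major

I43 is given as G-B-C-E — a major seventh chord with root C.
If C is scale degree 1 and the mode makes that degree carry a major seventh chord, the tonic is C and the mode is major.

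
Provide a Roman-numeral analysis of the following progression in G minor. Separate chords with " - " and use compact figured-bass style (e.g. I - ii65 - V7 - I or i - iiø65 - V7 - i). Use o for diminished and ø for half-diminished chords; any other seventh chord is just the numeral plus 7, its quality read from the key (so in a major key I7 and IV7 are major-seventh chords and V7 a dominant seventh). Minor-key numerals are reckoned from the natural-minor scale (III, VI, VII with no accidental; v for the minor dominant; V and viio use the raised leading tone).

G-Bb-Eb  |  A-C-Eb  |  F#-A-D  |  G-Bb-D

VI6 - iio - V6 - i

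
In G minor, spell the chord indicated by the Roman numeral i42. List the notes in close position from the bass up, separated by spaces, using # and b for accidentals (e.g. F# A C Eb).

In G minor, scale degree 1 is G, and the diatonic chord built there is a minor seventh chord.
Stacking thirds from G gives G-Bb-D-F.
The figured bass 42 indicates third inversion, placing the seventh (F) in the bass: F-G-Bb-D.

F G Bb D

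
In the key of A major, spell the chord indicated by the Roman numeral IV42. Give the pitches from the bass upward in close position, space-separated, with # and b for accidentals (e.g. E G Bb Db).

The numeral's case and figure indicate a major seventh chord. In A major its root, the fourth degree, is D.
Stacking thirds from D gives D-F#-A-C#.
The figured bass 42 indicates third inversion, placing the seventh (C#) in the bass: C#-D-F#-A.

C# D F# A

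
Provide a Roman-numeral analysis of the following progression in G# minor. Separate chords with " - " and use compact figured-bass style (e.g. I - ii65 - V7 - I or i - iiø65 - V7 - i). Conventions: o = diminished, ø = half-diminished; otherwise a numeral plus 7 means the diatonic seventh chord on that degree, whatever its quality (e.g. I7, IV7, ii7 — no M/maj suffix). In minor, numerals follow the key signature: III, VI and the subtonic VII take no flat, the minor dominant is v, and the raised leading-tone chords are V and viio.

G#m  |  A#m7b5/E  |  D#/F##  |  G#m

i - iiø43 - V6 - i

G#m: minor triad on G# = scale degree 1 → i.
A#m7b5/E has root A#, degree 2 in G# minor, so iiø43.
D#/F##: root D# is the dominant; major triad there is V6.
G#m has root G#, degree 1 in G# minor, so i.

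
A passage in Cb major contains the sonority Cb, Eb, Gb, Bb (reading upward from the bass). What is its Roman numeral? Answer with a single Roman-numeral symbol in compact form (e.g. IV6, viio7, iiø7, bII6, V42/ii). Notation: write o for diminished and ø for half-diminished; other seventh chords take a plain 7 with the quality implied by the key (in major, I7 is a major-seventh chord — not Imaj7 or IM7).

Stacked in thirds the chord is Cb-Eb-Gb-Bb: a major seventh chord on Cb.
In Cb major, Cb is the tonic; the diatonic major seventh chord there is I7.

I7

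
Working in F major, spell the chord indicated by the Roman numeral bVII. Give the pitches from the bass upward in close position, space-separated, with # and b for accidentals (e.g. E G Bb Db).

Scale degree 7 in F major is E; lowering it a half step gives Eb. bVII is a major triad on the lowered seventh degree (the subtonic), borrowed from the parallel minor.
So the chord is Eb-G-Bb.

Eb G Bb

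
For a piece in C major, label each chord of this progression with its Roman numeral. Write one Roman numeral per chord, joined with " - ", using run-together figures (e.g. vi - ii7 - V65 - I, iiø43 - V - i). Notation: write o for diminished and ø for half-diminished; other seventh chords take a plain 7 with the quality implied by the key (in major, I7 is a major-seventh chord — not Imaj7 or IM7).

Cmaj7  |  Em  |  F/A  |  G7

Cmaj7: root C is the tonic; major seventh chord there is I7.
Em: minor triad on E = scale degree 3 → iii.
F/A: major triad on F = scale degree 4 → IV6.
G7: dominant seventh chord on G = scale degree 5 → V7.

I7 - iii - IV6 - V7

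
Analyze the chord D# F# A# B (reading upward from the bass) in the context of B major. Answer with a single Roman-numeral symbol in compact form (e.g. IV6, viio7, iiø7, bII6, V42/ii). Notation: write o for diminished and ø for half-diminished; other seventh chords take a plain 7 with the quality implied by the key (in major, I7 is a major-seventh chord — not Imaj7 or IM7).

I65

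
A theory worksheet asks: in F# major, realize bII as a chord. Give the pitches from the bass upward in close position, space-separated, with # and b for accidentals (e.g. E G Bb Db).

G B D

Scale degree 2 in F# major is G#; lowering it a half step gives G. bII is the Neapolitan chord — a major triad on the lowered second degree.
So the chord is G-B-D.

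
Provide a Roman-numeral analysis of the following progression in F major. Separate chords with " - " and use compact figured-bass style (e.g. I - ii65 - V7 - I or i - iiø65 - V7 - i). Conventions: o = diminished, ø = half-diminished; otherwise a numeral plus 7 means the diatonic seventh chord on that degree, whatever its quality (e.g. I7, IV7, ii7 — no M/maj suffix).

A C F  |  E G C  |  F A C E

A-C-F: major triad on F = scale degree 1 → I6.
E-G-C: root C is the dominant; major triad there is V6.
F-A-C-E has root F, degree 1 in F major, so I7.

I6 - V6 - I7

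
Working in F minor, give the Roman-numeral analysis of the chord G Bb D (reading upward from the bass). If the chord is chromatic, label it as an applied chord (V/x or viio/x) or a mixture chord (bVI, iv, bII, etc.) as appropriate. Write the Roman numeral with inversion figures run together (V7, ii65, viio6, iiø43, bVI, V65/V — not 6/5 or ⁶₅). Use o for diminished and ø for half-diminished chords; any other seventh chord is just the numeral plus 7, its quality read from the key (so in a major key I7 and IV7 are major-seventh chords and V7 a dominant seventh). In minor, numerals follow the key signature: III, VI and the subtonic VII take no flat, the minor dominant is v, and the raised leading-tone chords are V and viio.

The pitches G-Bb-D form a minor triad rooted on G.
G is the second degree of F minor. This is the minor supertonic, borrowed from the parallel major (the Dorian ii).

ii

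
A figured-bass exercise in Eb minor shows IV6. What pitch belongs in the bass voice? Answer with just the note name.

IV in Eb minor has root Ab; the chord is Ab-C-Eb.
The figure 6 means first inversion — the third is in the bass.

C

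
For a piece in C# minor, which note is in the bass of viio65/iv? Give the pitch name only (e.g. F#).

G#

The applied chord viio65/iv is rooted on E#: E#-G#-B-D.
The figure 65 means first inversion — the third is in the bass.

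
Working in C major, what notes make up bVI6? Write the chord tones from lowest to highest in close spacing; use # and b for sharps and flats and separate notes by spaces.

bVI6 is a major triad on the lowered sixth degree, borrowed from the parallel minor. In C major that root is Ab.
So the chord is Ab-C-Eb.
The figured bass 6 indicates first inversion, placing the third (C) in the bass: C-Eb-Ab.

C Eb Ab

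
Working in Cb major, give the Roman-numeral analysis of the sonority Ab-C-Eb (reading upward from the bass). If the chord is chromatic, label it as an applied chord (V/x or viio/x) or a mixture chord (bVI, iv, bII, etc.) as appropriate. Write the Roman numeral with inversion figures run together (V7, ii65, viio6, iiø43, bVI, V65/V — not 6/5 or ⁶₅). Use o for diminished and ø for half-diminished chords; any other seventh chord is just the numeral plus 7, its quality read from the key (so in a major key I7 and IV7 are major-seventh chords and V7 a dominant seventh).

V/ii

The pitches Ab-C-Eb form a major triad rooted on Ab.
Ab is not a diatonic chord root with this quality in Cb major, but it lies a perfect fifth above Db (ii), so the chord functions as an applied dominant of ii.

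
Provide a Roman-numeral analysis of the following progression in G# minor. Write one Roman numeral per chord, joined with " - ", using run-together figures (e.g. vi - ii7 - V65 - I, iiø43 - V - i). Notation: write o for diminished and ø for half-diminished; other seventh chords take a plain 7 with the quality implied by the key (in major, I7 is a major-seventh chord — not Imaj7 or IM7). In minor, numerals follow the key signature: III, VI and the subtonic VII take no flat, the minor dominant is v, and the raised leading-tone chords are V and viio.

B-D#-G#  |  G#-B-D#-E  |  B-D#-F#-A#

B-D#-G#: root G# is the tonic; minor triad there is i6.
G#-B-D#-E: major seventh chord on E = scale degree 6 → VI65.
B-D#-F#-A# has root B, degree 3 in G# minor, so III7.

i6 - VI65 - III7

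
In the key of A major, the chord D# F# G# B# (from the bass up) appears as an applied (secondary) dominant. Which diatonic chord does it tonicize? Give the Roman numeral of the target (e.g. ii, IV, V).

The chord is a dominant seventh chord on G#.
A dominant resolves down a perfect fifth: G# → C#. In A major, C# is scale degree 3, i.e. iii.

iii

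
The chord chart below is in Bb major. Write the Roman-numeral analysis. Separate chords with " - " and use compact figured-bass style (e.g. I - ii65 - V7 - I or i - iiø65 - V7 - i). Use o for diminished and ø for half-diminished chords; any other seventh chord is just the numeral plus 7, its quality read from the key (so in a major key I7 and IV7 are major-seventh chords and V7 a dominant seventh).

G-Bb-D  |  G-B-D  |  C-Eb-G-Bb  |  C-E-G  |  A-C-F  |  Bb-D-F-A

G-Bb-D has root G, degree 6 in Bb major, so vi.
G-B-D is the secondary dominant of ii (major triad on G): V/ii.
C-Eb-G-Bb: root C is the supertonic; minor seventh chord there is ii7.
C-E-G: a major triad on C, the applied dominant of V → V/V.
A-C-F has root F, degree 5 in Bb major, so V6.
Bb-D-F-A: major seventh chord on Bb = scale degree 1 → I7.

vi - V/ii - ii7 - V/V - V6 - I7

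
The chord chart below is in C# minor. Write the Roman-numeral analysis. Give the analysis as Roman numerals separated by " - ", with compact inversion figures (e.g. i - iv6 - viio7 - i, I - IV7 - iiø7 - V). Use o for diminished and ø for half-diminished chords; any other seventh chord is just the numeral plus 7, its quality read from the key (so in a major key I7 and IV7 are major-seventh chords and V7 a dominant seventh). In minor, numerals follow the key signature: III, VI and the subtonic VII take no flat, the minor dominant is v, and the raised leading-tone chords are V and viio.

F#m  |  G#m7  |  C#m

iv - v7 - i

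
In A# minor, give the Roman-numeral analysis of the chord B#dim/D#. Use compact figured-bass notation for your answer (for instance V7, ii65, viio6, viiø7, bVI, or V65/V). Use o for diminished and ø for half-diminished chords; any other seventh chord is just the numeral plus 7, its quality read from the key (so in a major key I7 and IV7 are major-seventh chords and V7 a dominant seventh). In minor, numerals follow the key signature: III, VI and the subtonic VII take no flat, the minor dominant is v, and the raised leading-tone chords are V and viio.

The pitches B#-D#-F# form a diminished triad rooted on B#.
B# is scale degree 2 in A# minor, and a diminished triad on that degree is written iio.
With D# in the bass the chord is in first inversion, so the figured bass is 6.

iio6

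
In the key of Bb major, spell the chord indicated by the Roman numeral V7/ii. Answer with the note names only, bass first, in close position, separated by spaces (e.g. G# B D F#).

V7/ii is a secondary dominant — the dominant seventh of ii. ii in Bb major is C, so the applied chord's root is G, a perfect fifth above.
Building a dominant seventh chord on G gives G-B-D-F.

G B D F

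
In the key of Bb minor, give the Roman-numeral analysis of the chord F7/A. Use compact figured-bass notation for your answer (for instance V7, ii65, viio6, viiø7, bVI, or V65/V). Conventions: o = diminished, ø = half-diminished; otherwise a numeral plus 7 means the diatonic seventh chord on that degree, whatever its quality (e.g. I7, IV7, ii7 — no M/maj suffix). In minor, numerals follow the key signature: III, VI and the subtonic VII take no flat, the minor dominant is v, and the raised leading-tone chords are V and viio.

V65

The pitches F-A-C-Eb form a dominant seventh chord rooted on F.
In Bb minor, F is the dominant; the diatonic dominant seventh chord there is V7.
With A in the bass the chord is in first inversion, so the figured bass is 65.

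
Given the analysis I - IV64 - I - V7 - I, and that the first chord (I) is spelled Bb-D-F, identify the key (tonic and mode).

The chord Bb is a major triad rooted on Bb; its label is I.
If Bb is scale degree 1 and the mode makes that degree carry a major triad, the tonic is Bb and the mode is major.

Bb major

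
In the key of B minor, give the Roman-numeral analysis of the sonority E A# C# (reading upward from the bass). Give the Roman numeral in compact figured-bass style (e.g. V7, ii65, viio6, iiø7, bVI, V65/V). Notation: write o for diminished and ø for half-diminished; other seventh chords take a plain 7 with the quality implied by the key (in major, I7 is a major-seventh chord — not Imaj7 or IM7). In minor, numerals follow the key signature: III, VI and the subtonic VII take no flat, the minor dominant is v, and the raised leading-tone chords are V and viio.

viio64

The pitches A#-C#-E form a diminished triad rooted on A#.
A# is scale degree 7 in B minor, and a diminished triad on that degree is written viio.
With E in the bass the chord is in second inversion, so the figured bass is 64.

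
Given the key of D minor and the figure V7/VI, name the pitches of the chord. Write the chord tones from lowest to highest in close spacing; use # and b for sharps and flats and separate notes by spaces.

V7/VI is a secondary dominant — the dominant seventh of VI. VI in D minor is Bb, so the applied chord's root is F, a perfect fifth above.
Building a dominant seventh chord on F gives F-A-C-Eb.

F A C Eb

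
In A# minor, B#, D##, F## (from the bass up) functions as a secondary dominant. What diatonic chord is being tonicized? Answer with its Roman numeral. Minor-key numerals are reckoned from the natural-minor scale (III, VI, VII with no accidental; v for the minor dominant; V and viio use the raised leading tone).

V

The chord is a major triad on B#.
A dominant resolves down a perfect fifth: B# → E#. In A# minor, E# is scale degree 5, i.e. V.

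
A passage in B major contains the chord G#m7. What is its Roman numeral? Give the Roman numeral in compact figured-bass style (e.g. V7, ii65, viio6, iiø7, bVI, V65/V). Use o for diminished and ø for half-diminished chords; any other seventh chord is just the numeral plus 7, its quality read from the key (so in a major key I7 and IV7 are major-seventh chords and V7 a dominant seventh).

Stacked in thirds the chord is G#-B-D#-F#: a minor seventh chord on G#.
G# is scale degree 6 in B major, and a minor seventh chord on that degree is written vi7.

vi7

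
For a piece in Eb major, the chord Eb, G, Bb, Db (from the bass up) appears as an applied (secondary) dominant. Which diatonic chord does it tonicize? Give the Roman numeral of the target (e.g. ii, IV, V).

The chord is a dominant seventh chord on Eb.
A dominant resolves down a perfect fifth: Eb → Ab. In Eb major, Ab is scale degree 4, i.e. IV.

IV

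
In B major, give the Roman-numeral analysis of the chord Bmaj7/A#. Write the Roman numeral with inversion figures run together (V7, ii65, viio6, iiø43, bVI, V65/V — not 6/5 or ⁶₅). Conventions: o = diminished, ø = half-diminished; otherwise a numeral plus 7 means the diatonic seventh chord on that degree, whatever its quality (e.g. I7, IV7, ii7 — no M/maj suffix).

I42

The pitches B-D#-F#-A# form a major seventh chord rooted on B.
In B major, B is the tonic; the diatonic major seventh chord there is I7.
With A# in the bass the chord is in third inversion, so the figured bass is 42.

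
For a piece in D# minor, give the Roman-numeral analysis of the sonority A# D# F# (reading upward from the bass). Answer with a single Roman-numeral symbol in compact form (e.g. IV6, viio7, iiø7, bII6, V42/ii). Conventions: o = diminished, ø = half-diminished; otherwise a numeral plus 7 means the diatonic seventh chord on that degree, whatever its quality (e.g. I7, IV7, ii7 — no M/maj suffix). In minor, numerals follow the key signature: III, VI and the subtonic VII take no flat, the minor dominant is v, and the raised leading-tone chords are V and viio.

i64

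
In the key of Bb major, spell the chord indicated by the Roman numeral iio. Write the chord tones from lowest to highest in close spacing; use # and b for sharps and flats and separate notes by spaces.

Scale degree 2 in Bb major is C; here the chord built on it is altered to a diminished triad. iio is the diminished supertonic triad, borrowed from the parallel minor.
So the chord is C-Eb-Gb.

C Eb Gb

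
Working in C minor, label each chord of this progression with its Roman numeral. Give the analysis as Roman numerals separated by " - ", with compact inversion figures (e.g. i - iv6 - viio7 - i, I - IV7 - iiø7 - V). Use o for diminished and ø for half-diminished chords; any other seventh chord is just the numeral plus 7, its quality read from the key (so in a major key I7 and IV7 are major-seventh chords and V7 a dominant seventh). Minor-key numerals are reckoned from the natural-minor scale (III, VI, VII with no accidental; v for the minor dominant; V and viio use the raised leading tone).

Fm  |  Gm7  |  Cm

iv - v7 - i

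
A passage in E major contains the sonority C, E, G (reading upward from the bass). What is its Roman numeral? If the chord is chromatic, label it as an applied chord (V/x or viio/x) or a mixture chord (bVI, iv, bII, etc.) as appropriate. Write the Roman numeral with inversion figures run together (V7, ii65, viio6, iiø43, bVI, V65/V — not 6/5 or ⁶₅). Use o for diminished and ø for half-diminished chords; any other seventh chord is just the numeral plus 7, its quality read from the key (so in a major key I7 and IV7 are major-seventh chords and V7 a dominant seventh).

The pitches C-E-G form a major triad rooted on C.
C is the lowered sixth degree of E major (diatonic 6 would be C#). This is a major triad on the lowered sixth degree, borrowed from the parallel minor.

bVI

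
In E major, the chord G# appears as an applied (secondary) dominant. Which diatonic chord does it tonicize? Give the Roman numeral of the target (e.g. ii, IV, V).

vi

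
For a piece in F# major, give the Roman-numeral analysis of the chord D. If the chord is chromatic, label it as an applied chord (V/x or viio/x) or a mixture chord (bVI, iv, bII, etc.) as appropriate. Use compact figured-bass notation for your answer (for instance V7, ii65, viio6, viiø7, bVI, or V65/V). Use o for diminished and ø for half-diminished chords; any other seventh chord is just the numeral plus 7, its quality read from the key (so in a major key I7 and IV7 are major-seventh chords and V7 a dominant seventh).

bVI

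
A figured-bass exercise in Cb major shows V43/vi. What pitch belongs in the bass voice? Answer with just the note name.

The applied chord V43/vi is rooted on Eb: Eb-G-Bb-Db.
The figure 43 means second inversion — the fifth is in the bass.

Bb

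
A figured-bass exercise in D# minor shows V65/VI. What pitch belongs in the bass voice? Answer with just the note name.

A#

The applied chord V65/VI is rooted on F#: F#-A#-C#-E.
The figure 65 means first inversion — the third is in the bass.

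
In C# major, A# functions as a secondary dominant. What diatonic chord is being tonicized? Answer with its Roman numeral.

The chord is a major triad on A#.
A dominant resolves down a perfect fifth: A# → D#. In C# major, D# is scale degree 2, i.e. ii.

ii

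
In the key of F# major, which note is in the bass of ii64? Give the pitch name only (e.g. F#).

D#

ii in F# major has root G#; the chord is G#-B-D#.
The figure 64 means second inversion — the fifth is in the bass.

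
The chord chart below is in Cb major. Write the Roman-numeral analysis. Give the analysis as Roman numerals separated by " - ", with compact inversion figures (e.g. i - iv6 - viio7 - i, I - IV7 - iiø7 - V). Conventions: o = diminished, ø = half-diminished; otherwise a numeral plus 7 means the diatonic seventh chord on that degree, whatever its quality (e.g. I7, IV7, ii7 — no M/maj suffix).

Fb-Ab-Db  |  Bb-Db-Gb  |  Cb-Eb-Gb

ii6 - V6 - I

Fb-Ab-Db: root Db is the supertonic; minor triad there is ii6.
Bb-Db-Gb: root Gb is the dominant; major triad there is V6.
Cb-Eb-Gb: major triad on Cb = scale degree 1 → I.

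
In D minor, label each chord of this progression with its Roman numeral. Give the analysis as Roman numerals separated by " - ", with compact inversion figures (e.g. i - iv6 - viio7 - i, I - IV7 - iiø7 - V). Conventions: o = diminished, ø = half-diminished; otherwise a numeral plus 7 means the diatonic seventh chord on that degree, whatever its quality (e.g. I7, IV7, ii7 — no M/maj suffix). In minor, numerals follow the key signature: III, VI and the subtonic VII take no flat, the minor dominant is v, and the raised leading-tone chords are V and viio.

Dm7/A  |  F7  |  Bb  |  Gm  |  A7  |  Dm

i43 - V7/VI - VI - iv - V7 - i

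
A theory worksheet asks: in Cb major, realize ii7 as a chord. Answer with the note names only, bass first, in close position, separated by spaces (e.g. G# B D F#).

In Cb major, the supertonic is Db, and the diatonic chord built there is a minor seventh chord.
Stacking thirds from Db gives Db-Fb-Ab-Cb.

Db Fb Ab Cb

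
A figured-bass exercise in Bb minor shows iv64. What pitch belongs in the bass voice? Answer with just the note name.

Bb

iv in Bb minor has root Eb; the chord is Eb-Gb-Bb.
The figure 64 means second inversion — the fifth is in the bass.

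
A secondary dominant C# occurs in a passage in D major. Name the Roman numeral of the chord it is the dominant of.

iii

The chord is a major triad on C#.
A dominant resolves down a perfect fifth: C# → F#. In D major, F# is scale degree 3, i.e. iii.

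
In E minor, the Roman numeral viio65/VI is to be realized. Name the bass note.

The applied chord viio65/VI is rooted on B: B-D-F-Ab.
The figure 65 means first inversion — the third is in the bass.

D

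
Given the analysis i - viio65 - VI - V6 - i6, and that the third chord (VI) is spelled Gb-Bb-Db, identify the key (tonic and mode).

Bb minor

VI is given as Gb-Bb-Db — a major triad with root Gb.
VI on Gb implies Gb is the submediant; that puts the tonic at Bb, and the uppercase numeral fits minor mode.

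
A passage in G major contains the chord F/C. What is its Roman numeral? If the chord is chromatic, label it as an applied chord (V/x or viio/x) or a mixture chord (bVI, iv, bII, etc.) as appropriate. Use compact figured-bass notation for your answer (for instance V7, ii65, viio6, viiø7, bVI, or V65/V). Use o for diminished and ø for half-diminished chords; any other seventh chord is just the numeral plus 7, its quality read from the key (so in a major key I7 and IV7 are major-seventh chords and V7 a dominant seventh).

The pitches F-A-C form a major triad rooted on F.
F is the lowered seventh degree of G major (diatonic 7 would be F#). This is a major triad on the lowered seventh degree (the subtonic), borrowed from the parallel minor.
With C in the bass the chord is in second inversion, so the figured bass is 64.

bVII64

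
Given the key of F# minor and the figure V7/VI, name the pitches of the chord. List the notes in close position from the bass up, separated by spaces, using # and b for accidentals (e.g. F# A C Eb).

A C# E G

V7/VI is a secondary dominant — the dominant seventh of VI. VI in F# minor is D, so the applied chord's root is A, a perfect fifth above.
Building a dominant seventh chord on A gives A-C#-E-G.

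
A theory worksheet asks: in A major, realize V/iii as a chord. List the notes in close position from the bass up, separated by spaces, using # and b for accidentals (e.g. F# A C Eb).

The slash means an applied dominant: we want the dominant of iii. In A major, iii is C# minor, and its dominant is built on G#.
Building a major triad on G# gives G#-B#-D#.

G# B# D#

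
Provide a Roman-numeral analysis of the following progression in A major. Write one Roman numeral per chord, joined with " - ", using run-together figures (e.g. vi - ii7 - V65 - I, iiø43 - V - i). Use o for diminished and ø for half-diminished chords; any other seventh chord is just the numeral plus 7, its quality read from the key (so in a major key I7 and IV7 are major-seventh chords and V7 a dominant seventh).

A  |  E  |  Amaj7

I - V - I7

A has root A, degree 1 in A major, so I.
E: major triad on E = scale degree 5 → V.
Amaj7: major seventh chord on A = scale degree 1 → I7.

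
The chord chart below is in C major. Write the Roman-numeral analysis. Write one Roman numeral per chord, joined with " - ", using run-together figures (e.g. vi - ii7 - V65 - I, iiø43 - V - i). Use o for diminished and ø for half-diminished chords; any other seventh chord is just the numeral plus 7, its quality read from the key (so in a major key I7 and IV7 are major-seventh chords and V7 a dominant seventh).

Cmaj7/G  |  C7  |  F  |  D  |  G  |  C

I43 - V7/IV - IV - V/V - V - I

Cmaj7/G: root C is the tonic; major seventh chord there is I43.
C7: chromatic; C is V of IV, so V7/IV.
F has root F, degree 4 in C major, so IV.
D: a major triad on D, the applied dominant of V → V/V.
G has root G, degree 5 in C major, so V.
C has root C, degree 1 in C major, so I.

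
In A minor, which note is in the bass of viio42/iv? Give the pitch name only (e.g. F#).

The applied chord viio42/iv is rooted on C#: C#-E-G-Bb.
The figure 42 means third inversion — the seventh is in the bass.

Bb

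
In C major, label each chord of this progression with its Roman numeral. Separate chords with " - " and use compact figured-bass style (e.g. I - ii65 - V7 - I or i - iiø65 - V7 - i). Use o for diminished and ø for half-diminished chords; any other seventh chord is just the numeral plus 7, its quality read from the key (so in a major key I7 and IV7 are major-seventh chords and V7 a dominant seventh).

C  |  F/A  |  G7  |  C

I - IV6 - V7 - I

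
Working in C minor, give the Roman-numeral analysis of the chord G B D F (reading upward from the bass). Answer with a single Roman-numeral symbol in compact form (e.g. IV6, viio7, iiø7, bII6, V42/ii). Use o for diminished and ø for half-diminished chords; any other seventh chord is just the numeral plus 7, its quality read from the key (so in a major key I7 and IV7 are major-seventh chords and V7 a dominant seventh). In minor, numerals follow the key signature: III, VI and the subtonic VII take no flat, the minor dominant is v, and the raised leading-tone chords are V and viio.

Stacked in thirds the chord is G-B-D-F: a dominant seventh chord on G.
G is scale degree 5 in C minor, and a dominant seventh chord on that degree is written V7.

V7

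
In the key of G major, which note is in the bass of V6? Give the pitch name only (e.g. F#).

F#

V in G major has root D; the chord is D-F#-A.
The figure 6 means first inversion — the third is in the bass.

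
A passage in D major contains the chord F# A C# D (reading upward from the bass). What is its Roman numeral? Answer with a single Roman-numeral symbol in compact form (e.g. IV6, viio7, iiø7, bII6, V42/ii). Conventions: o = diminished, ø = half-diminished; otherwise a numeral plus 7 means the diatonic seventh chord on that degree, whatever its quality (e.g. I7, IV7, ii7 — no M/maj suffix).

The pitches D-F#-A-C# form a major seventh chord rooted on D.
D is scale degree 1 in D major, and a major seventh chord on that degree is written I7.
With F# in the bass the chord is in first inversion, so the figured bass is 65.

I65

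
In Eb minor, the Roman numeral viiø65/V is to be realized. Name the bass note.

C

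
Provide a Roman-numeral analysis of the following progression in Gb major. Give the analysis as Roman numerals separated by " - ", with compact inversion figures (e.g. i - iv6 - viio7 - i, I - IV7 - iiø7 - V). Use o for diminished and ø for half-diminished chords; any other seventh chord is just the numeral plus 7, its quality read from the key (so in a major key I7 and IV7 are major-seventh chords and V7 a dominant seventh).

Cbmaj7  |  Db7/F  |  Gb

IV7 - V65 - I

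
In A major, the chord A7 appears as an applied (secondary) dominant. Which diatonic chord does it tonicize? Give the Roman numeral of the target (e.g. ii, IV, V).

IV

The chord is a dominant seventh chord on A.
A dominant resolves down a perfect fifth: A → D. In A major, D is scale degree 4, i.e. IV.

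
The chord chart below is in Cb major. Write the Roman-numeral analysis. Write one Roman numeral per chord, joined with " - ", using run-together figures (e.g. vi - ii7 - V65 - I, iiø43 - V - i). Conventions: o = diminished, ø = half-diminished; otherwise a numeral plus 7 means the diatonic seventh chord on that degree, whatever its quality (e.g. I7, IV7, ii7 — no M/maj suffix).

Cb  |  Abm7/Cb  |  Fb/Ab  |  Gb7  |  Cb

Cb: major triad on Cb = scale degree 1 → I.
Abm7/Cb: root Ab is the submediant; minor seventh chord there is vi65.
Fb/Ab has root Fb, degree 4 in Cb major, so IV6.
Gb7: dominant seventh chord on Gb = scale degree 5 → V7.
Cb has root Cb, degree 1 in Cb major, so I.

I - vi65 - IV6 - V7 - I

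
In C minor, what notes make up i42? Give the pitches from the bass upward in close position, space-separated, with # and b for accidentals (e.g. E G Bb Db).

Bb C Eb G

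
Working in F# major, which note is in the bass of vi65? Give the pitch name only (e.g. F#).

F#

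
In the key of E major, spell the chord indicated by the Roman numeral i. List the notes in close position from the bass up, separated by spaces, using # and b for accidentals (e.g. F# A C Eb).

i is the minor tonic, borrowed from the parallel minor. In E major that root is E.
So the chord is E-G-B, a minor triad.

E G B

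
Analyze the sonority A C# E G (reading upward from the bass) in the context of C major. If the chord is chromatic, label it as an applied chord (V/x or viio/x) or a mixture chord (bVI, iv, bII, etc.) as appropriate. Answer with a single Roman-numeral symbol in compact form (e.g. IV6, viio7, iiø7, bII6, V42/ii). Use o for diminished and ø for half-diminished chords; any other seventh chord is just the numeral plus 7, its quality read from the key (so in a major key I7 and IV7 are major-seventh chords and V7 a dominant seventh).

V7/ii

The pitches A-C#-E-G form a dominant seventh chord rooted on A.
A is not a diatonic chord root with this quality in C major, but it lies a perfect fifth above D (ii), so the chord functions as an applied dominant of ii.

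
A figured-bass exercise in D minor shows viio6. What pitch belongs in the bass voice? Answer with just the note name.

E

viio in D minor has root C#; the chord is C#-E-G.
The figure 6 means first inversion — the third is in the bass.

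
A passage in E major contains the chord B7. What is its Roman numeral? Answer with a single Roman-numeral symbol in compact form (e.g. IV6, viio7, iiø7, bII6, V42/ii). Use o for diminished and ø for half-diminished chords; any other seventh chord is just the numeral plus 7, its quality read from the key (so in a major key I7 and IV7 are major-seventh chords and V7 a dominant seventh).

V7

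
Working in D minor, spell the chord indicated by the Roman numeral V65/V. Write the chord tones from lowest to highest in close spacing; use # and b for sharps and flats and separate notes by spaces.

G# B D E

The slash means an applied dominant: we want the dominant of V. In D minor, V is A major, and its dominant is built on E.
Building a dominant seventh chord on E gives E-G#-B-D.
With the 65 figure the chord is in first inversion; from the bass G# upward in close position it reads G#-B-D-E.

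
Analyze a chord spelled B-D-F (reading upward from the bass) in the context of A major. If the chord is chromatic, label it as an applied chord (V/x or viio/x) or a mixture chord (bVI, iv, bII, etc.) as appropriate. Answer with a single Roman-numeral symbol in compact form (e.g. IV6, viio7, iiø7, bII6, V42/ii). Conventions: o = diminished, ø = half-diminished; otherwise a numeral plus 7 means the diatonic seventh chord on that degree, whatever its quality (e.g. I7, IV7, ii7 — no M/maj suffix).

iio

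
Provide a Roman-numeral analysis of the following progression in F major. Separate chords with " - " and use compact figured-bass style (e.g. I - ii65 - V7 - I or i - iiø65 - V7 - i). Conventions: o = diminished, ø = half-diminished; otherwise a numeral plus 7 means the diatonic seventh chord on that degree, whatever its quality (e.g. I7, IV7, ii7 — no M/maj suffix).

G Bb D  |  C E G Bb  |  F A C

G-Bb-D has root G, degree 2 in F major, so ii.
C-E-G-Bb: dominant seventh chord on C = scale degree 5 → V7.
F-A-C: major triad on F = scale degree 1 → I.

ii - V7 - I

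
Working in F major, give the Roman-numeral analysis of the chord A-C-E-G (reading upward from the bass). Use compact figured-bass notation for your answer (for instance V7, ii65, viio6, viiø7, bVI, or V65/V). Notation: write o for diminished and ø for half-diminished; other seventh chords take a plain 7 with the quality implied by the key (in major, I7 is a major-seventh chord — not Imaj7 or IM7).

iii7

The pitches A-C-E-G form a minor seventh chord rooted on A.
A is scale degree 3 in F major, and a minor seventh chord on that degree is written iii7.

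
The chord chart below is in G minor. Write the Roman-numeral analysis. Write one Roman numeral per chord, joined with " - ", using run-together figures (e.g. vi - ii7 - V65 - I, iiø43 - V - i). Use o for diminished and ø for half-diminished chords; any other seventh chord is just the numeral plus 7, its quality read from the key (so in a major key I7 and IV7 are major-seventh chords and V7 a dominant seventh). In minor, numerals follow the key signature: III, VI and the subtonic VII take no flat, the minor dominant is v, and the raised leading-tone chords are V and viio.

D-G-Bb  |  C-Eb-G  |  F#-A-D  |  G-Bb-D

D-G-Bb: root G is the tonic; minor triad there is i64.
C-Eb-G: minor triad on C = scale degree 4 → iv.
F#-A-D has root D, degree 5 in G minor, so V6.
G-Bb-D: minor triad on G = scale degree 1 → i.

i64 - iv - V6 - i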